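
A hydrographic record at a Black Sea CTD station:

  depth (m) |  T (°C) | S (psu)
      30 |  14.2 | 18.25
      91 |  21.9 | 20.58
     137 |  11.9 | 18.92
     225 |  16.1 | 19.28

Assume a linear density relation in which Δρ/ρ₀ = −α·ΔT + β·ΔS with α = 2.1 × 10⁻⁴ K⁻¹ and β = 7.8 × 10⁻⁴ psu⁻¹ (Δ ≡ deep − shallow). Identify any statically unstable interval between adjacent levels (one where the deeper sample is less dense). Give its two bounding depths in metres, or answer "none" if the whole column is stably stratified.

137–225 m

Evaluate Δρ/ρ₀ = −αΔT + βΔS across each adjacent pair:
  30–91 m: −αΔT+βΔS = −(2.1 × 10⁻⁴)(+7.7)+(7.8 × 10⁻⁴)(+2.33) = 2.0 × 10⁻⁴ → stable
  91–137 m: −αΔT+βΔS = −(2.1 × 10⁻⁴)(-10.0)+(7.8 × 10⁻⁴)(-1.66) = 8.1 × 10⁻⁴ → stable
  137–225 m: −αΔT+βΔS = −(2.1 × 10⁻⁴)(+4.2)+(7.8 × 10⁻⁴)(+0.36) = -6.0 × 10⁻⁴ → UNSTABLE
The 137–225 m interval has Δρ < 0: lighter water underlies denser water.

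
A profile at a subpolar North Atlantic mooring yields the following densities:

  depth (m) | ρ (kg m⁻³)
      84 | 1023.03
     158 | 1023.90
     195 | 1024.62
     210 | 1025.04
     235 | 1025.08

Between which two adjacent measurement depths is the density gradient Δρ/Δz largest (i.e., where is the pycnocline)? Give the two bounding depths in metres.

Compute the density gradient over each adjacent pair:
  84–158 m: Δρ/Δz = 0.87/74 = 0.012 kg m⁻⁴
  158–195 m: Δρ/Δz = 0.72/37 = 0.019 kg m⁻⁴
  195–210 m: Δρ/Δz = 0.42/15 = 0.028 kg m⁻⁴
  210–235 m: Δρ/Δz = 0.04/25 = 1.6 × 10⁻³ kg m⁻⁴
The largest gradient is in the 195–210 m interval — the pycnocline.

195–210 m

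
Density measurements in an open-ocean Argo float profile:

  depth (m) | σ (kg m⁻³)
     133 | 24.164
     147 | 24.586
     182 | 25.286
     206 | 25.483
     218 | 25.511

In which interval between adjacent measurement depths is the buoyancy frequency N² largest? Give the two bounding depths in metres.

133–147 m

Compute the density gradient over each adjacent pair:
  133–147 m: Δρ/Δz = 0.422/14 = 0.030 kg m⁻⁴
  147–182 m: Δρ/Δz = 0.700/35 = 0.020 kg m⁻⁴
  182–206 m: Δρ/Δz = 0.197/24 = 8.2 × 10⁻³ kg m⁻⁴
  206–218 m: Δρ/Δz = 0.028/12 = 2.3 × 10⁻³ kg m⁻⁴
The largest gradient is in the 133–147 m interval — the pycnocline.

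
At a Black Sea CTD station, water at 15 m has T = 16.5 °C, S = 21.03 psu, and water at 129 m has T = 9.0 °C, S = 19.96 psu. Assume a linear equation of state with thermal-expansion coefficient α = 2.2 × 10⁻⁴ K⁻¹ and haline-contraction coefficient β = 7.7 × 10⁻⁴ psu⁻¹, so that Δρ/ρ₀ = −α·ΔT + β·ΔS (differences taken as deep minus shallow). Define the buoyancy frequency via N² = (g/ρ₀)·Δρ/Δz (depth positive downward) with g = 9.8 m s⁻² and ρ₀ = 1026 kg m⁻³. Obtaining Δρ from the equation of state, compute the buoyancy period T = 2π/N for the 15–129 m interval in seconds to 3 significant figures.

ΔT = -7.5 K, ΔS = -1.07 psu (deep − shallow).
Δρ/ρ₀ = −αΔT + βΔS = 1.65 × 10⁻³ − 8.239 × 10⁻⁴ = 8.261 × 10⁻⁴, so Δρ ≈ 0.8476 kg m⁻³.
N² = (g/ρ₀)·Δρ/Δz = g·(Δρ/ρ₀)/Δz = 9.8 × 8.261 × 10⁻⁴ / 114 = 7.1016 × 10⁻⁵ s⁻².
N = √(7.1016 × 10⁻⁵) = 8.4271 × 10⁻³ rad s⁻¹ → T = 2π/N = 745.59 s ≈ 746 s.

746 s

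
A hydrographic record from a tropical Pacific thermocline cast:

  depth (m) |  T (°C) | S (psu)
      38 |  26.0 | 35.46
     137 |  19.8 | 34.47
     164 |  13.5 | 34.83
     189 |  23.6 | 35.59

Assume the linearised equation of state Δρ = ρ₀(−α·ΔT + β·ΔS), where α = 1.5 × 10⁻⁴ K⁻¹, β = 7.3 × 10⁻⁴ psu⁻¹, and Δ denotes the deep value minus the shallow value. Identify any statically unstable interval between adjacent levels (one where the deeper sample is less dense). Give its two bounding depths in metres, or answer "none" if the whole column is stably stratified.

164–189 m

Evaluate Δρ/ρ₀ = −αΔT + βΔS across each adjacent pair:
  38–137 m: −αΔT+βΔS = −(1.5 × 10⁻⁴)(-6.2)+(7.3 × 10⁻⁴)(-0.99) = 2.1 × 10⁻⁴ → stable
  137–164 m: −αΔT+βΔS = −(1.5 × 10⁻⁴)(-6.3)+(7.3 × 10⁻⁴)(+0.36) = 1.2 × 10⁻³ → stable
  164–189 m: −αΔT+βΔS = −(1.5 × 10⁻⁴)(+10.1)+(7.3 × 10⁻⁴)(+0.76) = -9.6 × 10⁻⁴ → UNSTABLE
The 164–189 m interval has Δρ < 0: lighter water underlies denser water.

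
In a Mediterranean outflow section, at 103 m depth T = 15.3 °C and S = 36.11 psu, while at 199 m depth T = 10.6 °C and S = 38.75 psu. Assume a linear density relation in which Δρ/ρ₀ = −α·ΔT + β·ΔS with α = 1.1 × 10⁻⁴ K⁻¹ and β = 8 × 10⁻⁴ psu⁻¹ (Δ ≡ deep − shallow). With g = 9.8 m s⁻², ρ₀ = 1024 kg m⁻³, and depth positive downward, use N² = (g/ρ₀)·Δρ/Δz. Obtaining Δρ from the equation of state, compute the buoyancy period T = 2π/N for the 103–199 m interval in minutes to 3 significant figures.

6.39 min

ΔT = -4.7 K, ΔS = +2.64 psu (deep − shallow).
Δρ/ρ₀ = −αΔT + βΔS = 5.17 × 10⁻⁴ + 2.112 × 10⁻³ = 2.629 × 10⁻³, so Δρ ≈ 2.692 kg m⁻³.
N² = (g/ρ₀)·Δρ/Δz = g·(Δρ/ρ₀)/Δz = 9.8 × 2.629 × 10⁻³ / 96 = 2.6838 × 10⁻⁴ s⁻².
N = √(2.6838 × 10⁻⁴) = 0.016382 rad s⁻¹ → T = 2π/N = 383.54 s = 6.3923 min ≈ 6.39 min.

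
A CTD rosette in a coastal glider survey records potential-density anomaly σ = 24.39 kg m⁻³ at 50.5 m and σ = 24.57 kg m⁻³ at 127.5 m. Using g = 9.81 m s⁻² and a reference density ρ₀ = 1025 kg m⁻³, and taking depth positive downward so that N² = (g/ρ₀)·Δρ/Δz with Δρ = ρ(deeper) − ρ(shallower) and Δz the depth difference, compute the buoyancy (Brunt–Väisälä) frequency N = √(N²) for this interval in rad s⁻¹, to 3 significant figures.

4.73 × 10⁻³ rad s⁻¹

Δρ = 1024.57 − 1024.39 = 0.18 kg m⁻³ over Δz = 127.5 − 50.5 = 77 m.
N² = (9.81/1025) × (0.18/77) = 2.2373 × 10⁻⁵ s⁻².
N = √(2.2373 × 10⁻⁵) = 4.7300 × 10⁻³ rad s⁻¹ ≈ 4.73 × 10⁻³ rad s⁻¹.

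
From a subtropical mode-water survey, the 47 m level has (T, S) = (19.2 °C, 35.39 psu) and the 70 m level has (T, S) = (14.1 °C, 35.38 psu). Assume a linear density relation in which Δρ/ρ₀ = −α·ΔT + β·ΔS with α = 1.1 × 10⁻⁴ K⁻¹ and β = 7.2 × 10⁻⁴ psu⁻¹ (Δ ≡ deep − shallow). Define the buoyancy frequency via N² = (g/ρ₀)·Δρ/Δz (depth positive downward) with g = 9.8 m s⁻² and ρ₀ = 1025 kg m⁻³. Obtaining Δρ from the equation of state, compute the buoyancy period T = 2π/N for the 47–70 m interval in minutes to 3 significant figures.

ΔT = -5.1 K, ΔS = -0.01 psu (deep − shallow).
Δρ/ρ₀ = −αΔT + βΔS = 5.61 × 10⁻⁴ − 7.20 × 10⁻⁶ = 5.538 × 10⁻⁴, so Δρ ≈ 0.5676 kg m⁻³.
N² = (g/ρ₀)·Δρ/Δz = g·(Δρ/ρ₀)/Δz = 9.8 × 5.538 × 10⁻⁴ / 23 = 2.3597 × 10⁻⁴ s⁻².
N = √(2.3597 × 10⁻⁴) = 0.015361 rad s⁻¹ → T = 2π/N = 409.03 s = 6.8172 min ≈ 6.82 min.

6.82 min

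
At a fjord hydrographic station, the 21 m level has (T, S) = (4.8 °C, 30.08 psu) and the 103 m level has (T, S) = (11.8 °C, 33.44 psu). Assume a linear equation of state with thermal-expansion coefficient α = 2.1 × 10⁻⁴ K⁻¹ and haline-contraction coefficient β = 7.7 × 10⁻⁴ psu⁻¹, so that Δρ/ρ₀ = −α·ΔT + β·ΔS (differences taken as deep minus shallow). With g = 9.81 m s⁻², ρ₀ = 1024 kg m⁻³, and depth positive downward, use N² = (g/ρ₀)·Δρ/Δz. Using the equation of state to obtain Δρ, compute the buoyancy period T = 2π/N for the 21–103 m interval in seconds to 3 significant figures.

543 s

ΔT = +7.0 K, ΔS = +3.36 psu (deep − shallow).
Δρ/ρ₀ = −αΔT + βΔS = -1.47 × 10⁻³ + 2.5872 × 10⁻³ = 1.1172 × 10⁻³, so Δρ ≈ 1.144 kg m⁻³.
N² = (g/ρ₀)·Δρ/Δz = g·(Δρ/ρ₀)/Δz = 9.81 × 1.1172 × 10⁻³ / 82 = 1.3366 × 10⁻⁴ s⁻².
N = √(1.3366 × 10⁻⁴) = 0.011561 rad s⁻¹ → T = 2π/N = 543.48 s ≈ 543 s.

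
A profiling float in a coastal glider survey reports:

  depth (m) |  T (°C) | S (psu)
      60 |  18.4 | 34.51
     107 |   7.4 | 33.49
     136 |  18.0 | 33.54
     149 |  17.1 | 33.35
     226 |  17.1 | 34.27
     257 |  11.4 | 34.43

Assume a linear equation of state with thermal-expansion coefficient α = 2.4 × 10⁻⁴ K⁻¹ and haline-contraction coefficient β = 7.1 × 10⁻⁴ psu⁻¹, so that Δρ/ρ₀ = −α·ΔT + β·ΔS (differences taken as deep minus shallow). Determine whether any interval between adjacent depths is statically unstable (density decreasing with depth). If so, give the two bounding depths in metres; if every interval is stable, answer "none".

Evaluate Δρ/ρ₀ = −αΔT + βΔS across each adjacent pair:
  60–107 m: −αΔT+βΔS = −(2.4 × 10⁻⁴)(-11.0)+(7.1 × 10⁻⁴)(-1.02) = 1.9 × 10⁻³ → stable
  107–136 m: −αΔT+βΔS = −(2.4 × 10⁻⁴)(+10.6)+(7.1 × 10⁻⁴)(+0.05) = -2.5 × 10⁻³ → UNSTABLE
  136–149 m: −αΔT+βΔS = −(2.4 × 10⁻⁴)(-0.9)+(7.1 × 10⁻⁴)(-0.19) = 8.1 × 10⁻⁵ → stable
  149–226 m: −αΔT+βΔS = −(2.4 × 10⁻⁴)(+0.0)+(7.1 × 10⁻⁴)(+0.92) = 6.5 × 10⁻⁴ → stable
  226–257 m: −αΔT+βΔS = −(2.4 × 10⁻⁴)(-5.7)+(7.1 × 10⁻⁴)(+0.16) = 1.5 × 10⁻³ → stable
The 107–136 m interval has Δρ < 0: lighter water underlies denser water.

107–136 m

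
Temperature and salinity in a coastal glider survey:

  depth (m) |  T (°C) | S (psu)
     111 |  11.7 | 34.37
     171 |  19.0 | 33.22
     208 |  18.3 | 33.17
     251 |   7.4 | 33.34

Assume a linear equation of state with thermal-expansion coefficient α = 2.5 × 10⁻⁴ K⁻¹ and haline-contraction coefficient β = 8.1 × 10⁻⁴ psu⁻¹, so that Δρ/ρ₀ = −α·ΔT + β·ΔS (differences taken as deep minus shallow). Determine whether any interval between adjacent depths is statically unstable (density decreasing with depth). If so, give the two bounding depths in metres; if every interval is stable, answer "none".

Evaluate Δρ/ρ₀ = −αΔT + βΔS across each adjacent pair:
  111–171 m: −αΔT+βΔS = −(2.5 × 10⁻⁴)(+7.3)+(8.1 × 10⁻⁴)(-1.15) = -2.8 × 10⁻³ → UNSTABLE
  171–208 m: −αΔT+βΔS = −(2.5 × 10⁻⁴)(-0.7)+(8.1 × 10⁻⁴)(-0.05) = 1.3 × 10⁻⁴ → stable
  208–251 m: −αΔT+βΔS = −(2.5 × 10⁻⁴)(-10.9)+(8.1 × 10⁻⁴)(+0.17) = 2.9 × 10⁻³ → stable
The 111–171 m interval has Δρ < 0: lighter water underlies denser water.

111–171 m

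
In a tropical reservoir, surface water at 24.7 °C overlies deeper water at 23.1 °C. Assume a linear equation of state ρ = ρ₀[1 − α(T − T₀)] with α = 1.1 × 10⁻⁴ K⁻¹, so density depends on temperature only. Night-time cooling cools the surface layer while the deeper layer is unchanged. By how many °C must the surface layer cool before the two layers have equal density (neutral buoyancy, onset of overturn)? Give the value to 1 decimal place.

1.6 °C

With temperature the only control, equal density requires T_surf′ = T_deep.
T_surf′ = 23.1 °C.
Cooling required: 24.7 − 23.1 = 1.6 °C.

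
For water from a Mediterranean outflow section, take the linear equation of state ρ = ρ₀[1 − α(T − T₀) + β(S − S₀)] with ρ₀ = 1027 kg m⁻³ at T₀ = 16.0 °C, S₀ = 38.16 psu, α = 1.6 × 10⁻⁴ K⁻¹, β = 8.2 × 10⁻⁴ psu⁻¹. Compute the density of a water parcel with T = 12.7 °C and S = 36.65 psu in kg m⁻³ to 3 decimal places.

1026.271 kg m⁻³

T − T₀ = -3.3 K, S − S₀ = -1.51 psu.
Bracket = 1 − α·(-3.3) + β·(-1.51) = 1 + (-7.102 × 10⁻⁴) = 0.9992898.
ρ = 1027 × 0.9992898 = 1026.271 kg m⁻³.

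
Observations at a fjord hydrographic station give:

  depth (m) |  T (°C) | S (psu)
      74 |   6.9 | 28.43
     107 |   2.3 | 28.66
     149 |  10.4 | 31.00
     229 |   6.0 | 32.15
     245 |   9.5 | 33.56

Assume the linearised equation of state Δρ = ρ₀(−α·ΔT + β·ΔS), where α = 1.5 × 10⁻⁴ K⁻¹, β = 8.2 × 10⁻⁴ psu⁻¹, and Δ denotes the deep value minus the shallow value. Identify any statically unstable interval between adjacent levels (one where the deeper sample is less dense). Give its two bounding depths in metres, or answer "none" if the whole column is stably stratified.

none

Evaluate Δρ/ρ₀ = −αΔT + βΔS across each adjacent pair:
  74–107 m: −αΔT+βΔS = −(1.5 × 10⁻⁴)(-4.6)+(8.2 × 10⁻⁴)(+0.23) = 8.8 × 10⁻⁴ → stable
  107–149 m: −αΔT+βΔS = −(1.5 × 10⁻⁴)(+8.1)+(8.2 × 10⁻⁴)(+2.34) = 7.0 × 10⁻⁴ → stable
  149–229 m: −αΔT+βΔS = −(1.5 × 10⁻⁴)(-4.4)+(8.2 × 10⁻⁴)(+1.15) = 1.6 × 10⁻³ → stable
  229–245 m: −αΔT+βΔS = −(1.5 × 10⁻⁴)(+3.5)+(8.2 × 10⁻⁴)(+1.41) = 6.3 × 10⁻⁴ → stable
Every interval has Δρ > 0: the column is stably stratified throughout.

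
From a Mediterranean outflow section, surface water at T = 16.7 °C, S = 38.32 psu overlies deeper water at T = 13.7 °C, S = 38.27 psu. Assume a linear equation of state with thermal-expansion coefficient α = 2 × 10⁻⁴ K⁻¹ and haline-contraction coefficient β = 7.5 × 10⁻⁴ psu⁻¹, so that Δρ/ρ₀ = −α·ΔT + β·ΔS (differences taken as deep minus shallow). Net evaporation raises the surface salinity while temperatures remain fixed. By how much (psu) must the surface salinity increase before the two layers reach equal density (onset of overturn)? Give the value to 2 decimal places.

0.75 psu

Neutral buoyancy requires −α(T_deep − T_surf) + β(S_deep − S_surf′) = 0.
S_surf′ = S_deep − (α/β)·ΔT = 38.27 − (2 × 10⁻⁴/7.5 × 10⁻⁴)·(-3.0) = 39.0700 psu.
Increase required: 39.0700 − 38.32 = 0.7500 psu.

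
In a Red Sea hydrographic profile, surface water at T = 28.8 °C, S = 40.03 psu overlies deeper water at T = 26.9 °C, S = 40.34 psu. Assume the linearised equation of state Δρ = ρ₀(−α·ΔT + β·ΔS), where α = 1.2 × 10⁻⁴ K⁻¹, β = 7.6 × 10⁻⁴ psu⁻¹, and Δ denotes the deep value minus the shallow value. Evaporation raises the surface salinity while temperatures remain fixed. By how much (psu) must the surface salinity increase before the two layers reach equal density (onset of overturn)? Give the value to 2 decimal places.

0.61 psu

Neutral buoyancy requires −α(T_deep − T_surf) + β(S_deep − S_surf′) = 0.
S_surf′ = S_deep − (α/β)·ΔT = 40.34 − (1.2 × 10⁻⁴/7.6 × 10⁻⁴)·(-1.9) = 40.6400 psu.
Increase required: 40.6400 − 40.03 = 0.6100 psu.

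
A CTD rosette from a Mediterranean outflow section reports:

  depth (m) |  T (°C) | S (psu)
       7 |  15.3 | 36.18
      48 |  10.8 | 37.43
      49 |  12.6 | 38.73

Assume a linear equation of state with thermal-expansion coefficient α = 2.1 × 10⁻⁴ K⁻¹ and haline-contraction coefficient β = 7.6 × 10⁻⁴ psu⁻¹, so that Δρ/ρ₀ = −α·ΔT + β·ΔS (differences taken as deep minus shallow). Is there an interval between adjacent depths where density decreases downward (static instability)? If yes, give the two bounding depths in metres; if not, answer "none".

Evaluate Δρ/ρ₀ = −αΔT + βΔS across each adjacent pair:
  7–48 m: −αΔT+βΔS = −(2.1 × 10⁻⁴)(-4.5)+(7.6 × 10⁻⁴)(+1.25) = 1.9 × 10⁻³ → stable
  48–49 m: −αΔT+βΔS = −(2.1 × 10⁻⁴)(+1.8)+(7.6 × 10⁻⁴)(+1.30) = 6.1 × 10⁻⁴ → stable
Every interval has Δρ > 0: the column is stably stratified throughout.

none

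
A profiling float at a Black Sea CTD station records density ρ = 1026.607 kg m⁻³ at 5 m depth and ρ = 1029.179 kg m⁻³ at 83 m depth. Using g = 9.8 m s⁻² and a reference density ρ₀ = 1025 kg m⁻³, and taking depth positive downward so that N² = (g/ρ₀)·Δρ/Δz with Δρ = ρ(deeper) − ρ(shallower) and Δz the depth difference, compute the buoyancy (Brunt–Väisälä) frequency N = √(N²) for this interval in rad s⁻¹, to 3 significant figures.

Δρ = 1029.179 − 1026.607 = 2.572 kg m⁻³ over Δz = 83 − 5 = 78 m.
N² = (9.8/1025) × (2.572/78) = 3.1527 × 10⁻⁴ s⁻².
N = √(3.1527 × 10⁻⁴) = 0.017756 rad s⁻¹ ≈ 0.0178 rad s⁻¹.

0.0178 rad s⁻¹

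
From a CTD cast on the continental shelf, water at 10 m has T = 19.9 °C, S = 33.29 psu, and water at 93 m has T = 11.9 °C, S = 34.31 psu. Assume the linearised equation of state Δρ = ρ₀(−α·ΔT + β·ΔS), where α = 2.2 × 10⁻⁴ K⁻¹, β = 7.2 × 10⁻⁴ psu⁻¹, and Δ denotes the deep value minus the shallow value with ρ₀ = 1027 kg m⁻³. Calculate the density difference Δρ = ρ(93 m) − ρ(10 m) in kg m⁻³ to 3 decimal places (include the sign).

+2.562 kg m⁻³

ΔT = -8.0 K, ΔS = +1.02 psu (deep − shallow).
Δρ/ρ₀ = −(2.2 × 10⁻⁴)(-8.0) + (7.2 × 10⁻⁴)(+1.02) = 2.4944 × 10⁻³.
Δρ = 1027 × (2.4944 × 10⁻³) = +2.562 kg m⁻³.
Positive Δρ: denser below, stable.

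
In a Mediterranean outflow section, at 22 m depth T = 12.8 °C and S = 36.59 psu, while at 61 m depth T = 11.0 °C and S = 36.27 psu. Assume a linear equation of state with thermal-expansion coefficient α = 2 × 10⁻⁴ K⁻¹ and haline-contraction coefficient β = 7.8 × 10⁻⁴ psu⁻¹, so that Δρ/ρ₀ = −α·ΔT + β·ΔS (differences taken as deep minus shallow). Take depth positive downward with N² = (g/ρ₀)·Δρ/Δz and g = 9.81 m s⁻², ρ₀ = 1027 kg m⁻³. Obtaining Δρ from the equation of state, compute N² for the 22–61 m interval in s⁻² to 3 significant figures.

2.78 × 10⁻⁵ s⁻²

ΔT = -1.8 K, ΔS = -0.32 psu (deep − shallow).
Δρ/ρ₀ = −αΔT + βΔS = 3.60 × 10⁻⁴ − 2.496 × 10⁻⁴ = 1.104 × 10⁻⁴, so Δρ ≈ 0.1134 kg m⁻³.
N² = (g/ρ₀)·Δρ/Δz = g·(Δρ/ρ₀)/Δz = 9.81 × 1.104 × 10⁻⁴ / 39 = 2.7770 × 10⁻⁵ s⁻² ≈ 2.78 × 10⁻⁵ s⁻².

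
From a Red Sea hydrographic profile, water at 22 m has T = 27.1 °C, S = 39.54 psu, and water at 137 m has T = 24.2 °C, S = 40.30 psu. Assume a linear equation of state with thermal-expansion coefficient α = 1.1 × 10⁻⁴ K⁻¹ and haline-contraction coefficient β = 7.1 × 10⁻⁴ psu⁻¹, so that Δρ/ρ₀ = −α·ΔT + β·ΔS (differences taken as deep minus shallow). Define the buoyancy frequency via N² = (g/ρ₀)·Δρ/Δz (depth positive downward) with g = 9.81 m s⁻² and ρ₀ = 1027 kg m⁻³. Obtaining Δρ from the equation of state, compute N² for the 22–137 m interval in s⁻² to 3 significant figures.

7.32 × 10⁻⁵ s⁻²

ΔT = -2.9 K, ΔS = +0.76 psu (deep − shallow).
Δρ/ρ₀ = −αΔT + βΔS = 3.19 × 10⁻⁴ + 5.396 × 10⁻⁴ = 8.586 × 10⁻⁴, so Δρ ≈ 0.8818 kg m⁻³.
N² = (g/ρ₀)·Δρ/Δz = g·(Δρ/ρ₀)/Δz = 9.81 × 8.586 × 10⁻⁴ / 115 = 7.3242 × 10⁻⁵ s⁻² ≈ 7.32 × 10⁻⁵ s⁻².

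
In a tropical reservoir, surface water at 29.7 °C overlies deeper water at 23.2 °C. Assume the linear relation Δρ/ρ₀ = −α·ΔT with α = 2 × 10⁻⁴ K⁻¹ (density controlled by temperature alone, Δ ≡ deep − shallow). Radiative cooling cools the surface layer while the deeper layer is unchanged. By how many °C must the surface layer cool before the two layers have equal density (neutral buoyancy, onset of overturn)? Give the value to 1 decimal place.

With temperature the only control, equal density requires T_surf′ = T_deep.
T_surf′ = 23.2 °C.
Cooling required: 29.7 − 23.2 = 6.5 °C.

6.5 °C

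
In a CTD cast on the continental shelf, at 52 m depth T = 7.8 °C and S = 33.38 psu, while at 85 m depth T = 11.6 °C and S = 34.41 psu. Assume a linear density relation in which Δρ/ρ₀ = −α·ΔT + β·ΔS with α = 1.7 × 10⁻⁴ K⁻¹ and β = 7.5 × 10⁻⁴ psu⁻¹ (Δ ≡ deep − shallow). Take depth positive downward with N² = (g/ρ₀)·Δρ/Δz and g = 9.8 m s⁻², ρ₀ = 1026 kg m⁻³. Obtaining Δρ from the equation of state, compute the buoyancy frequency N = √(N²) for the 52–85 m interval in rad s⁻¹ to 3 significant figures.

ΔT = +3.8 K, ΔS = +1.03 psu (deep − shallow).
Δρ/ρ₀ = −αΔT + βΔS = -6.46 × 10⁻⁴ + 7.725 × 10⁻⁴ = 1.265 × 10⁻⁴, so Δρ ≈ 0.1298 kg m⁻³.
N² = (g/ρ₀)·Δρ/Δz = g·(Δρ/ρ₀)/Δz = 9.8 × 1.265 × 10⁻⁴ / 33 = 3.7567 × 10⁻⁵ s⁻².
N = √(3.7567 × 10⁻⁵) = 6.1292 × 10⁻³ rad s⁻¹ ≈ 6.13 × 10⁻³ rad s⁻¹.

6.13 × 10⁻³ rad s⁻¹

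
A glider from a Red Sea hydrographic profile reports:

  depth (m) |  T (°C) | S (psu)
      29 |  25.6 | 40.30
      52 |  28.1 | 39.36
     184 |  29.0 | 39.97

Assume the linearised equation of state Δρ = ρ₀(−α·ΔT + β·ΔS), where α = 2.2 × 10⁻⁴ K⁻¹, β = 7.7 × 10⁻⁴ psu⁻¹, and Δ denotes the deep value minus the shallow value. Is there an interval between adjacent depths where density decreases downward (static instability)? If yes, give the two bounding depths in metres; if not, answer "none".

29–52 m

Evaluate Δρ/ρ₀ = −αΔT + βΔS across each adjacent pair:
  29–52 m: −αΔT+βΔS = −(2.2 × 10⁻⁴)(+2.5)+(7.7 × 10⁻⁴)(-0.94) = -1.3 × 10⁻³ → UNSTABLE
  52–184 m: −αΔT+βΔS = −(2.2 × 10⁻⁴)(+0.9)+(7.7 × 10⁻⁴)(+0.61) = 2.7 × 10⁻⁴ → stable
The 29–52 m interval has Δρ < 0: lighter water underlies denser water.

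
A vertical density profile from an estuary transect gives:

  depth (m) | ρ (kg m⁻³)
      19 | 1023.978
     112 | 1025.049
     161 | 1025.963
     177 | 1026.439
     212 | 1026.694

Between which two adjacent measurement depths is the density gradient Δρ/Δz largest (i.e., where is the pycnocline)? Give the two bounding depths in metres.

161–177 m

Compute the density gradient over each adjacent pair:
  19–112 m: Δρ/Δz = 1.071/93 = 0.012 kg m⁻⁴
  112–161 m: Δρ/Δz = 0.914/49 = 0.019 kg m⁻⁴
  161–177 m: Δρ/Δz = 0.476/16 = 0.030 kg m⁻⁴
  177–212 m: Δρ/Δz = 0.255/35 = 7.3 × 10⁻³ kg m⁻⁴
The largest gradient is in the 161–177 m interval — the pycnocline.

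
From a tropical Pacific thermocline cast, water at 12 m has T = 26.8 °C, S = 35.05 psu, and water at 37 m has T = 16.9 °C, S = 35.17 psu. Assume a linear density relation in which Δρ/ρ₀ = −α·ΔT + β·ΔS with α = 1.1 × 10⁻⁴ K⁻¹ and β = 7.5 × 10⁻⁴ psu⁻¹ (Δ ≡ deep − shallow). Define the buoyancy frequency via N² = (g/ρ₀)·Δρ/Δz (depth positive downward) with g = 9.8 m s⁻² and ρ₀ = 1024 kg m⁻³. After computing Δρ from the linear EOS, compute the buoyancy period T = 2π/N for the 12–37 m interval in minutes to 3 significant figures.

4.87 min

ΔT = -9.9 K, ΔS = +0.12 psu (deep − shallow).
Δρ/ρ₀ = −αΔT + βΔS = 1.089 × 10⁻³ + 9.00 × 10⁻⁵ = 1.179 × 10⁻³, so Δρ ≈ 1.207 kg m⁻³.
N² = (g/ρ₀)·Δρ/Δz = g·(Δρ/ρ₀)/Δz = 9.8 × 1.179 × 10⁻³ / 25 = 4.6217 × 10⁻⁴ s⁻².
N = √(4.6217 × 10⁻⁴) = 0.021498 rad s⁻¹ → T = 2π/N = 292.27 s = 4.8712 min ≈ 4.87 min.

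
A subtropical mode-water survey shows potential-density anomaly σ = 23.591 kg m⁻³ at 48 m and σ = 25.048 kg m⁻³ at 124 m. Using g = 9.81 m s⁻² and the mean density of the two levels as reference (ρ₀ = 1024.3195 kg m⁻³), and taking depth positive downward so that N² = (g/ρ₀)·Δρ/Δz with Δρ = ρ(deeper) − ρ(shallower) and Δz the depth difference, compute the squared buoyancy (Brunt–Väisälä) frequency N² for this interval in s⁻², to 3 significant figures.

1.84 × 10⁻⁴ s⁻²

Δρ = 1025.048 − 1023.591 = 1.457 kg m⁻³ over Δz = 124 − 48 = 76 m.
N² = (9.81/1024.3195) × (1.457/76) = 1.8360 × 10⁻⁴ s⁻² ≈ 1.84 × 10⁻⁴ s⁻².
N² > 0, so the interval is statically stable.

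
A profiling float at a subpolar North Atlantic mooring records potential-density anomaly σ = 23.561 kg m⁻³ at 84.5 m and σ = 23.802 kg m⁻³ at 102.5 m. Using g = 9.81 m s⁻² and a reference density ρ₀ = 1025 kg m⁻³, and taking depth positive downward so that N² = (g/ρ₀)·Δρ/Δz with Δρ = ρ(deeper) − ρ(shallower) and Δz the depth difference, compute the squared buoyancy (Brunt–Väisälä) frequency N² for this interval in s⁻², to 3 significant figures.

1.28 × 10⁻⁴ s⁻²

Δρ = 1023.802 − 1023.561 = 0.241 kg m⁻³ over Δz = 102.5 − 84.5 = 18 m.
N² = (9.81/1025) × (0.241/18) = 1.2814 × 10⁻⁴ s⁻² ≈ 1.28 × 10⁻⁴ s⁻².
N² > 0, so the interval is statically stable.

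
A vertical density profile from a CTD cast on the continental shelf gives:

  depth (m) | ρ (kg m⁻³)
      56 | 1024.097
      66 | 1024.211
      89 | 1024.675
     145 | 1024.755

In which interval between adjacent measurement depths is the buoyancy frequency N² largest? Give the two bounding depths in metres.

Compute the density gradient over each adjacent pair:
  56–66 m: Δρ/Δz = 0.114/10 = 0.011 kg m⁻⁴
  66–89 m: Δρ/Δz = 0.464/23 = 0.020 kg m⁻⁴
  89–145 m: Δρ/Δz = 0.080/56 = 1.4 × 10⁻³ kg m⁻⁴
The largest gradient is in the 66–89 m interval — the pycnocline.

66–89 m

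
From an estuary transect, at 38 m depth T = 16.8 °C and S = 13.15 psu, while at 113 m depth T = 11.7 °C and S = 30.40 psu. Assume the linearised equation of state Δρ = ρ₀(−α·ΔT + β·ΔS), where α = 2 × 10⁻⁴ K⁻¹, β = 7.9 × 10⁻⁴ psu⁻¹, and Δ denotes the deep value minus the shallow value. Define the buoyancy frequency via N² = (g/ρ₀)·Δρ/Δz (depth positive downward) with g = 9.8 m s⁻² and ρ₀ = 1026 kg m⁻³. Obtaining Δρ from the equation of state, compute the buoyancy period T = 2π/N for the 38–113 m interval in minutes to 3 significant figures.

ΔT = -5.1 K, ΔS = +17.25 psu (deep − shallow).
Δρ/ρ₀ = −αΔT + βΔS = 1.02 × 10⁻³ + 0.0136275 = 0.0146475, so Δρ ≈ 15.03 kg m⁻³.
N² = (g/ρ₀)·Δρ/Δz = g·(Δρ/ρ₀)/Δz = 9.8 × 0.0146475 / 75 = 1.9139 × 10⁻³ s⁻².
N = √(1.9139 × 10⁻³) = 0.043748 rad s⁻¹ → T = 2π/N = 143.62 s = 2.3937 min ≈ 2.39 min.

2.39 min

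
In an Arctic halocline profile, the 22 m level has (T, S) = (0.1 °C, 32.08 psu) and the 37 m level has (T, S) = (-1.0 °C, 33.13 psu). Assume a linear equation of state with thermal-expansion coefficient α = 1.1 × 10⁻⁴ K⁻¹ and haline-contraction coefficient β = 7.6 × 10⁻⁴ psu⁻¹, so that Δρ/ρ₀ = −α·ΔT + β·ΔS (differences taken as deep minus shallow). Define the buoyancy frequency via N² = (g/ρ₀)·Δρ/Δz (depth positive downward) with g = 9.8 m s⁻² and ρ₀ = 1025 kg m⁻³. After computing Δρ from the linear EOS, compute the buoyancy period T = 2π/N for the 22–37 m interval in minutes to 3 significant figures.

4.27 min

ΔT = -1.1 K, ΔS = +1.05 psu (deep − shallow).
Δρ/ρ₀ = −αΔT + βΔS = 1.21 × 10⁻⁴ + 7.98 × 10⁻⁴ = 9.19 × 10⁻⁴, so Δρ ≈ 0.9420 kg m⁻³.
N² = (g/ρ₀)·Δρ/Δz = g·(Δρ/ρ₀)/Δz = 9.8 × 9.19 × 10⁻⁴ / 15 = 6.0041 × 10⁻⁴ s⁻².
N = √(6.0041 × 10⁻⁴) = 0.024503 rad s⁻¹ → T = 2π/N = 256.43 s = 4.2738 min ≈ 4.27 min.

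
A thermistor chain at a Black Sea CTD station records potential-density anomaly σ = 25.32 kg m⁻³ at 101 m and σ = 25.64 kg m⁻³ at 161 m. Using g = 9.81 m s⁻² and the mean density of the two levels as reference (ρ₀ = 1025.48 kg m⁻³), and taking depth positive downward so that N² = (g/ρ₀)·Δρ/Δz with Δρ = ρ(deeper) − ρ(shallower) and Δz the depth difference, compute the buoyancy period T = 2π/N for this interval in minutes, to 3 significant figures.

14.7 min

Δρ = 1025.64 − 1025.32 = 0.32 kg m⁻³ over Δz = 161 − 101 = 60 m.
N² = (9.81/1025.48) × (0.32/60) = 5.1020 × 10⁻⁵ s⁻².
N = √(5.1020 × 10⁻⁵) = 7.1428 × 10⁻³ rad s⁻¹, so T = 2π/N = 879.65 s = 14.661 min ≈ 14.7 min.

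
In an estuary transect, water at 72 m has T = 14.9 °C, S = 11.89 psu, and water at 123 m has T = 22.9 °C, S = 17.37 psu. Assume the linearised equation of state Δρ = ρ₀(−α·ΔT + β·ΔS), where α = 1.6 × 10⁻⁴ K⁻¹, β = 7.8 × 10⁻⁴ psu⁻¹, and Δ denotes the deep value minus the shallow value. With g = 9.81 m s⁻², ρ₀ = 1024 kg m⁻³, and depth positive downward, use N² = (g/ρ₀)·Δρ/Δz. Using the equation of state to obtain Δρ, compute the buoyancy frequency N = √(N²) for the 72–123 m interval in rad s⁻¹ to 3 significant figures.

ΔT = +8.0 K, ΔS = +5.48 psu (deep − shallow).
Δρ/ρ₀ = −αΔT + βΔS = -1.28 × 10⁻³ + 4.2744 × 10⁻³ = 2.9944 × 10⁻³, so Δρ ≈ 3.066 kg m⁻³.
N² = (g/ρ₀)·Δρ/Δz = g·(Δρ/ρ₀)/Δz = 9.81 × 2.9944 × 10⁻³ / 51 = 5.7598 × 10⁻⁴ s⁻².
N = √(5.7598 × 10⁻⁴) = 0.024000 rad s⁻¹ ≈ 0.0240 rad s⁻¹.

0.0240 rad s⁻¹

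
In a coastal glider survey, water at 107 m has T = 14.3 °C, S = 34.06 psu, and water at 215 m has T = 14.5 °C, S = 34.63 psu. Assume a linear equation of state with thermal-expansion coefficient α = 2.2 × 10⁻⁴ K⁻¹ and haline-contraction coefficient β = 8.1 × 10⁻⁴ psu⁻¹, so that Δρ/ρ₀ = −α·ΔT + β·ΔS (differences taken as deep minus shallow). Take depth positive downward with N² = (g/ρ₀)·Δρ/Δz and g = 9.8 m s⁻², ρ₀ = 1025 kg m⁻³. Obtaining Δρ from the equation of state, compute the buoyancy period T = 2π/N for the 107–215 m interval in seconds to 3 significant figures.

1.02 × 10³ s

ΔT = +0.2 K, ΔS = +0.57 psu (deep − shallow).
Δρ/ρ₀ = −αΔT + βΔS = -4.40 × 10⁻⁵ + 4.617 × 10⁻⁴ = 4.177 × 10⁻⁴, so Δρ ≈ 0.4281 kg m⁻³.
N² = (g/ρ₀)·Δρ/Δz = g·(Δρ/ρ₀)/Δz = 9.8 × 4.177 × 10⁻⁴ / 108 = 3.7902 × 10⁻⁵ s⁻².
N = √(3.7902 × 10⁻⁵) = 6.1565 × 10⁻³ rad s⁻¹ → T = 2π/N = 1.0206 × 10³ s ≈ 1.02 × 10³ s.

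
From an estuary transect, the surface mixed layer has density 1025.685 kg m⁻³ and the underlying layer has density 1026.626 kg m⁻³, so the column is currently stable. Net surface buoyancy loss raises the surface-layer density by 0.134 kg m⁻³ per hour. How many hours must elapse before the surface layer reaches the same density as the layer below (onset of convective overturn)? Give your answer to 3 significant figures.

Density deficit of the surface layer: 1026.626 − 1025.685 = 0.941 kg m⁻³.
Required change = 0.941 / 0.134 = 7.02 hours.

7.02 hours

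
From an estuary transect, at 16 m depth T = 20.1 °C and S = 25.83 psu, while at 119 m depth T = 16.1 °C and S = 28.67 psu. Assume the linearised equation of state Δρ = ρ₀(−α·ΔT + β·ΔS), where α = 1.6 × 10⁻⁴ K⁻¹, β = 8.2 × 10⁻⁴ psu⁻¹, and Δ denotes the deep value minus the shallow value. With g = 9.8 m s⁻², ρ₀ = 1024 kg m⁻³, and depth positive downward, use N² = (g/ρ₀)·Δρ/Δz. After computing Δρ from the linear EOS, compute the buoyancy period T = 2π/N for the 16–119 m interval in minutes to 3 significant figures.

ΔT = -4.0 K, ΔS = +2.84 psu (deep − shallow).
Δρ/ρ₀ = −αΔT + βΔS = 6.40 × 10⁻⁴ + 2.3288 × 10⁻³ = 2.9688 × 10⁻³, so Δρ ≈ 3.040 kg m⁻³.
N² = (g/ρ₀)·Δρ/Δz = g·(Δρ/ρ₀)/Δz = 9.8 × 2.9688 × 10⁻³ / 103 = 2.8247 × 10⁻⁴ s⁻².
N = √(2.8247 × 10⁻⁴) = 0.016807 rad s⁻¹ → T = 2π/N = 373.84 s = 6.2307 min ≈ 6.23 min.

6.23 min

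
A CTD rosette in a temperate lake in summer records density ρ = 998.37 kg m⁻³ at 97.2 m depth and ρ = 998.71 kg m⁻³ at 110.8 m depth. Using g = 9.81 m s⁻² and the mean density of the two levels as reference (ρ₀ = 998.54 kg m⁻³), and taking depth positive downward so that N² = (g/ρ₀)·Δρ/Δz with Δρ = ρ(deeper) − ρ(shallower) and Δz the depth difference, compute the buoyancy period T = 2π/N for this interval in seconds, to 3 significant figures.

401 s

Δρ = 998.71 − 998.37 = 0.34 kg m⁻³ over Δz = 110.8 − 97.2 = 13.6 m.
N² = (9.81/998.54) × (0.34/13.6) = 2.4561 × 10⁻⁴ s⁻².
N = √(2.4561 × 10⁻⁴) = 0.015672 rad s⁻¹, so T = 2π/N = 400.92 s ≈ 401 s.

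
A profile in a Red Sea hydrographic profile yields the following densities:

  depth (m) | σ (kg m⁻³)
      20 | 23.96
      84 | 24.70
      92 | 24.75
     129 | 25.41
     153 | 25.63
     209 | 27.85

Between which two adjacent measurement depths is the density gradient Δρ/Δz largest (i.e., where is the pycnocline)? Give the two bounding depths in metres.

Compute the density gradient over each adjacent pair:
  20–84 m: Δρ/Δz = 0.74/64 = 0.012 kg m⁻⁴
  84–92 m: Δρ/Δz = 0.05/8 = 6.3 × 10⁻³ kg m⁻⁴
  92–129 m: Δρ/Δz = 0.66/37 = 0.018 kg m⁻⁴
  129–153 m: Δρ/Δz = 0.22/24 = 9.2 × 10⁻³ kg m⁻⁴
  153–209 m: Δρ/Δz = 2.22/56 = 0.040 kg m⁻⁴
The largest gradient is in the 153–209 m interval — the pycnocline.

153–209 m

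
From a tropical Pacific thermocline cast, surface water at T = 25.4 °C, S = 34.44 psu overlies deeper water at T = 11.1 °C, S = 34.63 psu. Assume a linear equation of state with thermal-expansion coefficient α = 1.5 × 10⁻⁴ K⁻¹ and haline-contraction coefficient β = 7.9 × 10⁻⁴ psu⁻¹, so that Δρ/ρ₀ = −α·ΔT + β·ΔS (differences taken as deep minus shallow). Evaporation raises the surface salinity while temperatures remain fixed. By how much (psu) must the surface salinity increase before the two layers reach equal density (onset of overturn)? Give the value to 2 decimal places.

Neutral buoyancy requires −α(T_deep − T_surf) + β(S_deep − S_surf′) = 0.
S_surf′ = S_deep − (α/β)·ΔT = 34.63 − (1.5 × 10⁻⁴/7.9 × 10⁻⁴)·(-14.3) = 37.3452 psu.
Increase required: 37.3452 − 34.44 = 2.9052 psu.

2.91 psu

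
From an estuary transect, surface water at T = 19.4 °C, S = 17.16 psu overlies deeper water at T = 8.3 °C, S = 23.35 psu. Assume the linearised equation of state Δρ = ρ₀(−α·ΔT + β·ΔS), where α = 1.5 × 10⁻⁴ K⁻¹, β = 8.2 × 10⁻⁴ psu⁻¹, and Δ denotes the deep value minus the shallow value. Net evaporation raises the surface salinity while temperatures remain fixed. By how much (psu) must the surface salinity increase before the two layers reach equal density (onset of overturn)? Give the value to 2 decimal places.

8.22 psu

Neutral buoyancy requires −α(T_deep − T_surf) + β(S_deep − S_surf′) = 0.
S_surf′ = S_deep − (α/β)·ΔT = 23.35 − (1.5 × 10⁻⁴/8.2 × 10⁻⁴)·(-11.1) = 25.3805 psu.
Increase required: 25.3805 − 17.16 = 8.2205 psu.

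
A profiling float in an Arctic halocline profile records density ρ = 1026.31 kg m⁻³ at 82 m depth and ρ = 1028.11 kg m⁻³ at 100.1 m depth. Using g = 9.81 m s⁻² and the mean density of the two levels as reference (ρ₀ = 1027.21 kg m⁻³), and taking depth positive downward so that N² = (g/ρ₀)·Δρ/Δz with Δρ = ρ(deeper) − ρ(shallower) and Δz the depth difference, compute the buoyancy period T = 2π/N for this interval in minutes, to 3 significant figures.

Δρ = 1028.11 − 1026.31 = 1.80 kg m⁻³ over Δz = 100.1 − 82 = 18.1 m.
N² = (9.81/1027.21) × (1.80/18.1) = 9.4974 × 10⁻⁴ s⁻².
N = √(9.4974 × 10⁻⁴) = 0.030818 rad s⁻¹, so T = 2π/N = 203.88 s = 3.3980 min ≈ 3.40 min.
Since Δρ > 0 the layer is stably stratified.

3.40 min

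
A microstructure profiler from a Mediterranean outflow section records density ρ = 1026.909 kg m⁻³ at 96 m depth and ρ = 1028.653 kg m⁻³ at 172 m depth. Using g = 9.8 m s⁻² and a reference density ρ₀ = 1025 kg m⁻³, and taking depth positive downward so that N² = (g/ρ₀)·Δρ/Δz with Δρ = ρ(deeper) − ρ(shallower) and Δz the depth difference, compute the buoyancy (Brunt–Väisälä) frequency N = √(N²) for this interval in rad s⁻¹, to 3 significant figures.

Δρ = 1028.653 − 1026.909 = 1.744 kg m⁻³ over Δz = 172 − 96 = 76 m.
N² = (9.8/1025) × (1.744/76) = 2.1940 × 10⁻⁴ s⁻².
N = √(2.1940 × 10⁻⁴) = 0.014812 rad s⁻¹ ≈ 0.0148 rad s⁻¹.

0.0148 rad s⁻¹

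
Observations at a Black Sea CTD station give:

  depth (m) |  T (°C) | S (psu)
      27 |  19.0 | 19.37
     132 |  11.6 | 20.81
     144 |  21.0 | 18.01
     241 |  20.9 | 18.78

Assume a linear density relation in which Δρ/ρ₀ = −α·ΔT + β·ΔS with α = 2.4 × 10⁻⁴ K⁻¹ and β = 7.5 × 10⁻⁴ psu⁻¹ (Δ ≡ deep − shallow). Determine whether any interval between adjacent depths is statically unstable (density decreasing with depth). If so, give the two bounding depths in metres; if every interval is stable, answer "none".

132–144 m

Evaluate Δρ/ρ₀ = −αΔT + βΔS across each adjacent pair:
  27–132 m: −αΔT+βΔS = −(2.4 × 10⁻⁴)(-7.4)+(7.5 × 10⁻⁴)(+1.44) = 2.9 × 10⁻³ → stable
  132–144 m: −αΔT+βΔS = −(2.4 × 10⁻⁴)(+9.4)+(7.5 × 10⁻⁴)(-2.80) = -4.4 × 10⁻³ → UNSTABLE
  144–241 m: −αΔT+βΔS = −(2.4 × 10⁻⁴)(-0.1)+(7.5 × 10⁻⁴)(+0.77) = 6.0 × 10⁻⁴ → stable
The 132–144 m interval has Δρ < 0: lighter water underlies denser water.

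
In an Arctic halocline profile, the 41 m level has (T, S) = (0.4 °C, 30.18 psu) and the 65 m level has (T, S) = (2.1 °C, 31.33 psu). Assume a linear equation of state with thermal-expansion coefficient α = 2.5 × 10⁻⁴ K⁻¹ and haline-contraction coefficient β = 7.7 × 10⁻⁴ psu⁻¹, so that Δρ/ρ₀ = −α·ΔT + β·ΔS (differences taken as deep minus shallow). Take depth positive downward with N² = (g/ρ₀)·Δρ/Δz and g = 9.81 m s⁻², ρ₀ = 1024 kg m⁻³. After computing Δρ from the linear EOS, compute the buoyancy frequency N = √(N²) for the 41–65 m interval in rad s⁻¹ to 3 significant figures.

0.0137 rad s⁻¹

ΔT = +1.7 K, ΔS = +1.15 psu (deep − shallow).
Δρ/ρ₀ = −αΔT + βΔS = -4.25 × 10⁻⁴ + 8.855 × 10⁻⁴ = 4.605 × 10⁻⁴, so Δρ ≈ 0.4716 kg m⁻³.
N² = (g/ρ₀)·Δρ/Δz = g·(Δρ/ρ₀)/Δz = 9.81 × 4.605 × 10⁻⁴ / 24 = 1.8823 × 10⁻⁴ s⁻².
N = √(1.8823 × 10⁻⁴) = 0.013720 rad s⁻¹ ≈ 0.0137 rad s⁻¹.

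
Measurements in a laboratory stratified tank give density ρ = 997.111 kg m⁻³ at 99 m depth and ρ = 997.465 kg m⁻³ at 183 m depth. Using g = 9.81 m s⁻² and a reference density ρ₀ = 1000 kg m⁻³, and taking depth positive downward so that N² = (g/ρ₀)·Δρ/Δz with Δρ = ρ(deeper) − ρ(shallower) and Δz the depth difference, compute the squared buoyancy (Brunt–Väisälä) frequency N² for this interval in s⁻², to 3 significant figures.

Δρ = 997.465 − 997.111 = 0.354 kg m⁻³ over Δz = 183 − 99 = 84 m.
N² = (9.81/1000) × (0.354/84) = 4.1342 × 10⁻⁵ s⁻² ≈ 4.13 × 10⁻⁵ s⁻².

4.13 × 10⁻⁵ s⁻²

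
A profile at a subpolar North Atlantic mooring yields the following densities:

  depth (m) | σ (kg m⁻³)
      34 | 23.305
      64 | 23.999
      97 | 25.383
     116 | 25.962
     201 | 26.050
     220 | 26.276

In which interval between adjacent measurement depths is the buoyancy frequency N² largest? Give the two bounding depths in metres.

Compute the density gradient over each adjacent pair:
  34–64 m: Δρ/Δz = 0.694/30 = 0.023 kg m⁻⁴
  64–97 m: Δρ/Δz = 1.384/33 = 0.042 kg m⁻⁴
  97–116 m: Δρ/Δz = 0.579/19 = 0.030 kg m⁻⁴
  116–201 m: Δρ/Δz = 0.088/85 = 1.0 × 10⁻³ kg m⁻⁴
  201–220 m: Δρ/Δz = 0.226/19 = 0.012 kg m⁻⁴
The largest gradient is in the 64–97 m interval — the pycnocline.

64–97 m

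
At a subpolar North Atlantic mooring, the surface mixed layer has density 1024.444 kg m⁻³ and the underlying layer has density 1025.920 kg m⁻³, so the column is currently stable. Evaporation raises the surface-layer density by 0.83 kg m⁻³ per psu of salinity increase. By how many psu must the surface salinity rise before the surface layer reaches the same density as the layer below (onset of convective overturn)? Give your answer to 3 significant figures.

Density deficit of the surface layer: 1025.920 − 1024.444 = 1.476 kg m⁻³.
Required change = 1.476 / 0.83 = 1.78 psu.

1.78 psu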